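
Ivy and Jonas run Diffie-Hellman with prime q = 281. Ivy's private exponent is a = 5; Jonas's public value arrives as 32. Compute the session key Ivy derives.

Shared key K = 32^5 mod 281.
32^1 ≡ 32 (mod 281)
32^2 = (32^1)^2 ≡ 32^2 = 1024 ≡ 181 (mod 281)
32^4 = (32^2)^2 ≡ 181^2 = 32761 ≡ 165 (mod 281)
32^5 = 32^4 · 32^1 ≡ 165 · 32 ≡ 222 (mod 281).

222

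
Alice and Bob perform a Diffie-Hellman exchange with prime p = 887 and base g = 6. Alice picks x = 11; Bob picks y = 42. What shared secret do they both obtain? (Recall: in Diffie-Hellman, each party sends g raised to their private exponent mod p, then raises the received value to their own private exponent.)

447

Alice sends A = g^x mod p = 6^11 mod 887.
6^1 ≡ 6 (mod 887)
6^2 = (6^1)^2 ≡ 6^2 = 36 ≡ 36 (mod 887)
6^4 = (6^2)^2 ≡ 36^2 = 1296 ≡ 409 (mod 887)
6^8 = (6^4)^2 ≡ 409^2 = 167281 ≡ 525 (mod 887)
6^11 = 6^8 · 6^2 · 6^1 ≡ 525 · 36 · 6 ≡ 751 (mod 887).
So A = 751. Bob then computes K = A^y mod p = 751^42 mod 887.
751^1 ≡ 751 (mod 887)
751^2 = (751^1)^2 ≡ 751^2 = 564001 ≡ 756 (mod 887)
751^4 = (751^2)^2 ≡ 756^2 = 571536 ≡ 308 (mod 887)
751^8 = (751^4)^2 ≡ 308^2 = 94864 ≡ 842 (mod 887)
751^16 = (751^8)^2 ≡ 842^2 = 708964 ≡ 251 (mod 887)
751^32 = (751^16)^2 ≡ 251^2 = 63001 ≡ 24 (mod 887)
751^42 = 751^32 · 751^8 · 751^2 ≡ 24 · 842 · 756 ≡ 447 (mod 887).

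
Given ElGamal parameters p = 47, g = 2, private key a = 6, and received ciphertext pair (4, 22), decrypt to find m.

30

Shared mask s = c₁^a mod p = 4^6 mod 47.
4^1 ≡ 4 (mod 47)
4^2 = (4^1)^2 ≡ 4^2 = 16 ≡ 16 (mod 47)
4^4 = (4^2)^2 ≡ 16^2 = 256 ≡ 21 (mod 47)
4^6 = 4^4 · 4^2 ≡ 21 · 16 ≡ 7 (mod 47).
So s = 7; s⁻¹ ≡ 27 (mod 47).
m = c₂ · s⁻¹ mod 47 = 22 · 27 mod 47 = 30.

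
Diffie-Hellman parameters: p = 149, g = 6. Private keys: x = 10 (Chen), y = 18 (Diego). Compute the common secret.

Chen sends A = g^x mod p = 6^10 mod 149.
6^1 ≡ 6 (mod 149)
6^2 = (6^1)^2 ≡ 6^2 = 36 ≡ 36 (mod 149)
6^4 = (6^2)^2 ≡ 36^2 = 1296 ≡ 104 (mod 149)
6^8 = (6^4)^2 ≡ 104^2 = 10816 ≡ 88 (mod 149)
6^10 = 6^8 · 6^2 ≡ 88 · 36 ≡ 39 (mod 149).
So A = 39. Diego then computes K = A^y mod p = 39^18 mod 149.
39^1 ≡ 39 (mod 149)
39^2 = (39^1)^2 ≡ 39^2 = 1521 ≡ 31 (mod 149)
39^4 = (39^2)^2 ≡ 31^2 = 961 ≡ 67 (mod 149)
39^8 = (39^4)^2 ≡ 67^2 = 4489 ≡ 19 (mod 149)
39^16 = (39^8)^2 ≡ 19^2 = 361 ≡ 63 (mod 149)
39^18 = 39^16 · 39^2 ≡ 63 · 31 ≡ 16 (mod 149).

16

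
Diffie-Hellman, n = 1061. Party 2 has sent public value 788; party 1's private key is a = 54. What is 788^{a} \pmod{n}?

Shared key K = 788^54 mod 1061.
788^1 ≡ 788 (mod 1061)
788^2 = (788^1)^2 ≡ 788^2 = 620944 ≡ 259 (mod 1061)
788^4 = (788^2)^2 ≡ 259^2 = 67081 ≡ 238 (mod 1061)
788^8 = (788^4)^2 ≡ 238^2 = 56644 ≡ 411 (mod 1061)
788^16 = (788^8)^2 ≡ 411^2 = 168921 ≡ 222 (mod 1061)
788^32 = (788^16)^2 ≡ 222^2 = 49284 ≡ 478 (mod 1061)
788^54 = 788^32 · 788^16 · 788^4 · 788^2 ≡ 478 · 222 · 238 · 259 ≡ 603 (mod 1061).

603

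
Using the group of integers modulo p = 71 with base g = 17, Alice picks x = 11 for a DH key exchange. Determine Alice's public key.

Public value = 17^11 mod 71.
17^1 ≡ 17 (mod 71)
17^2 = (17^1)^2 ≡ 17^2 = 289 ≡ 5 (mod 71)
17^4 = (17^2)^2 ≡ 5^2 = 25 ≡ 25 (mod 71)
17^8 = (17^4)^2 ≡ 25^2 = 625 ≡ 57 (mod 71)
17^11 = 17^8 · 17^2 · 17^1 ≡ 57 · 5 · 17 ≡ 17 (mod 71).

17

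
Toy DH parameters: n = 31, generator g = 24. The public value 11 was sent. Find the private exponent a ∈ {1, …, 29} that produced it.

Try successive powers of 24 modulo 31:
24^1 ≡ 24
24^2 ≡ 18
24^3 ≡ 29
24^4 ≡ 14
24^5 ≡ 26
24^6 ≡ 4
24^7 ≡ 3
24^8 ≡ 10
24^9 ≡ 23
24^10 ≡ 25
24^11 ≡ 11
Found: a = 11.

11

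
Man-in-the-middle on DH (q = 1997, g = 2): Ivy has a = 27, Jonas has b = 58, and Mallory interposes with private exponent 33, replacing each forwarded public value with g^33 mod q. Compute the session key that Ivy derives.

750

Ivy receives Mallory's public value M = 2^33 mod 1997 instead of the honest one.
2^1 ≡ 2 (mod 1997)
2^2 = (2^1)^2 ≡ 2^2 = 4 ≡ 4 (mod 1997)
2^4 = (2^2)^2 ≡ 4^2 = 16 ≡ 16 (mod 1997)
2^8 = (2^4)^2 ≡ 16^2 = 256 ≡ 256 (mod 1997)
2^16 = (2^8)^2 ≡ 256^2 = 65536 ≡ 1632 (mod 1997)
2^32 = (2^16)^2 ≡ 1632^2 = 2663424 ≡ 1423 (mod 1997)
2^33 = 2^32 · 2^1 ≡ 1423 · 2 ≡ 849 (mod 1997).
So M = 849. Ivy computes K = M^27 mod 1997.
849^1 ≡ 849 (mod 1997)
849^2 = (849^1)^2 ≡ 849^2 = 720801 ≡ 1881 (mod 1997)
849^4 = (849^2)^2 ≡ 1881^2 = 3538161 ≡ 1474 (mod 1997)
849^8 = (849^4)^2 ≡ 1474^2 = 2172676 ≡ 1937 (mod 1997)
849^16 = (849^8)^2 ≡ 1937^2 = 3751969 ≡ 1603 (mod 1997)
849^27 = 849^16 · 849^8 · 849^2 · 849^1 ≡ 1603 · 1937 · 1881 · 849 ≡ 750 (mod 1997).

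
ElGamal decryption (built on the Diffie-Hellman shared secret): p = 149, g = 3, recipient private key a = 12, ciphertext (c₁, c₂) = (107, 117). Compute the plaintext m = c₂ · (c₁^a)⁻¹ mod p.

90

Shared mask s = c₁^a mod p = 107^12 mod 149.
107^1 ≡ 107 (mod 149)
107^2 = (107^1)^2 ≡ 107^2 = 11449 ≡ 125 (mod 149)
107^4 = (107^2)^2 ≡ 125^2 = 15625 ≡ 129 (mod 149)
107^8 = (107^4)^2 ≡ 129^2 = 16641 ≡ 102 (mod 149)
107^12 = 107^8 · 107^4 ≡ 102 · 129 ≡ 46 (mod 149).
So s = 46; s⁻¹ ≡ 81 (mod 149).
m = c₂ · s⁻¹ mod 149 = 117 · 81 mod 149 = 90.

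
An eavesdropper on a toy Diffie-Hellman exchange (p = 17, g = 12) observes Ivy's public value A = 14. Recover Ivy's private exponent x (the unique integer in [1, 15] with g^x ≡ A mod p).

13

Try successive powers of 12 modulo 17:
12^1 ≡ 12
12^2 ≡ 8
12^3 ≡ 11
12^4 ≡ 13
12^5 ≡ 3
12^6 ≡ 2
12^7 ≡ 7
12^8 ≡ 16
12^9 ≡ 5
12^10 ≡ 9
12^11 ≡ 6
12^12 ≡ 4
12^13 ≡ 14
Found: x = 13.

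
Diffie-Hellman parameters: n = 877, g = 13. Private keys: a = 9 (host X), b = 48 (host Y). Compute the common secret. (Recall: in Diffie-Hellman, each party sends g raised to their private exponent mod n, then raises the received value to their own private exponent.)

Host Y sends B = g^b mod n = 13^48 mod 877.
13^1 ≡ 13 (mod 877)
13^2 = (13^1)^2 ≡ 13^2 = 169 ≡ 169 (mod 877)
13^4 = (13^2)^2 ≡ 169^2 = 28561 ≡ 497 (mod 877)
13^8 = (13^4)^2 ≡ 497^2 = 247009 ≡ 572 (mod 877)
13^16 = (13^8)^2 ≡ 572^2 = 327184 ≡ 63 (mod 877)
13^32 = (13^16)^2 ≡ 63^2 = 3969 ≡ 461 (mod 877)
13^48 = 13^32 · 13^16 ≡ 461 · 63 ≡ 102 (mod 877).
So B = 102. Host X then computes K = B^a mod n = 102^9 mod 877.
102^1 ≡ 102 (mod 877)
102^2 = (102^1)^2 ≡ 102^2 = 10404 ≡ 757 (mod 877)
102^4 = (102^2)^2 ≡ 757^2 = 573049 ≡ 368 (mod 877)
102^8 = (102^4)^2 ≡ 368^2 = 135424 ≡ 366 (mod 877)
102^9 = 102^8 · 102^1 ≡ 366 · 102 ≡ 498 (mod 877).

498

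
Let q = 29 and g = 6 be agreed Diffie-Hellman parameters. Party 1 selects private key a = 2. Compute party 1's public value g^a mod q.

Public value = 6^2 mod 29.
6^1 ≡ 6 (mod 29)
6^2 = (6^1)^2 ≡ 6^2 = 36 ≡ 7 (mod 29)

7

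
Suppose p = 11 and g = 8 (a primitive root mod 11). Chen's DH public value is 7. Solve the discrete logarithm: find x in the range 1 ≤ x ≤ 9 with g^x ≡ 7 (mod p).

9

Try successive powers of 8 modulo 11:
8^1 ≡ 8
8^2 ≡ 9
8^3 ≡ 6
8^4 ≡ 4
8^5 ≡ 10
8^6 ≡ 3
8^7 ≡ 2
8^8 ≡ 5
8^9 ≡ 7
Found: x = 9.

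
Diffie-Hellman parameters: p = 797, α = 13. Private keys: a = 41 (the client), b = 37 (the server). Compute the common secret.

The client sends A = α^a mod p = 13^41 mod 797.
13^1 ≡ 13 (mod 797)
13^2 = (13^1)^2 ≡ 13^2 = 169 ≡ 169 (mod 797)
13^4 = (13^2)^2 ≡ 169^2 = 28561 ≡ 666 (mod 797)
13^8 = (13^4)^2 ≡ 666^2 = 443556 ≡ 424 (mod 797)
13^16 = (13^8)^2 ≡ 424^2 = 179776 ≡ 451 (mod 797)
13^32 = (13^16)^2 ≡ 451^2 = 203401 ≡ 166 (mod 797)
13^41 = 13^32 · 13^8 · 13^1 ≡ 166 · 424 · 13 ≡ 36 (mod 797).
So A = 36. The server then computes K = A^b mod p = 36^37 mod 797.
36^1 ≡ 36 (mod 797)
36^2 = (36^1)^2 ≡ 36^2 = 1296 ≡ 499 (mod 797)
36^4 = (36^2)^2 ≡ 499^2 = 249001 ≡ 337 (mod 797)
36^8 = (36^4)^2 ≡ 337^2 = 113569 ≡ 395 (mod 797)
36^16 = (36^8)^2 ≡ 395^2 = 156025 ≡ 610 (mod 797)
36^32 = (36^16)^2 ≡ 610^2 = 372100 ≡ 698 (mod 797)
36^37 = 36^32 · 36^4 · 36^1 ≡ 698 · 337 · 36 ≡ 11 (mod 797).

11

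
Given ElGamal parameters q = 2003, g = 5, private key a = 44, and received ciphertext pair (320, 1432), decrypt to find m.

596

Shared mask s = c₁^a mod q = 320^44 mod 2003.
320^1 ≡ 320 (mod 2003)
320^2 = (320^1)^2 ≡ 320^2 = 102400 ≡ 247 (mod 2003)
320^4 = (320^2)^2 ≡ 247^2 = 61009 ≡ 919 (mod 2003)
320^8 = (320^4)^2 ≡ 919^2 = 844561 ≡ 1298 (mod 2003)
320^16 = (320^8)^2 ≡ 1298^2 = 1684804 ≡ 281 (mod 2003)
320^32 = (320^16)^2 ≡ 281^2 = 78961 ≡ 844 (mod 2003)
320^44 = 320^32 · 320^8 · 320^4 ≡ 844 · 1298 · 919 ≡ 1629 (mod 2003).
So s = 1629; s⁻¹ ≡ 241 (mod 2003).
m = c₂ · s⁻¹ mod 2003 = 1432 · 241 mod 2003 = 596.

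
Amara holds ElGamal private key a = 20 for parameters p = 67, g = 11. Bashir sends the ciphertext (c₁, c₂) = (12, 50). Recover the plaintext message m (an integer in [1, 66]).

8

Shared mask s = c₁^a mod p = 12^20 mod 67.
12^1 ≡ 12 (mod 67)
12^2 = (12^1)^2 ≡ 12^2 = 144 ≡ 10 (mod 67)
12^4 = (12^2)^2 ≡ 10^2 = 100 ≡ 33 (mod 67)
12^8 = (12^4)^2 ≡ 33^2 = 1089 ≡ 17 (mod 67)
12^16 = (12^8)^2 ≡ 17^2 = 289 ≡ 21 (mod 67)
12^20 = 12^16 · 12^4 ≡ 21 · 33 ≡ 23 (mod 67).
So s = 23; s⁻¹ ≡ 35 (mod 67).
m = c₂ · s⁻¹ mod 67 = 50 · 35 mod 67 = 8.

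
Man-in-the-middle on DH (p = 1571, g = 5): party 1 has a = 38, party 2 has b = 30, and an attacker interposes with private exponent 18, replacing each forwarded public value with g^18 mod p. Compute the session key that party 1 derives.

778

Party 1 receives an attacker's public value M = 5^18 mod 1571 instead of the honest one.
5^1 ≡ 5 (mod 1571)
5^2 = (5^1)^2 ≡ 5^2 = 25 ≡ 25 (mod 1571)
5^4 = (5^2)^2 ≡ 25^2 = 625 ≡ 625 (mod 1571)
5^8 = (5^4)^2 ≡ 625^2 = 390625 ≡ 1017 (mod 1571)
5^16 = (5^8)^2 ≡ 1017^2 = 1034289 ≡ 571 (mod 1571)
5^18 = 5^16 · 5^2 ≡ 571 · 25 ≡ 136 (mod 1571).
So M = 136. Party 1 computes K = M^38 mod 1571.
136^1 ≡ 136 (mod 1571)
136^2 = (136^1)^2 ≡ 136^2 = 18496 ≡ 1215 (mod 1571)
136^4 = (136^2)^2 ≡ 1215^2 = 1476225 ≡ 1056 (mod 1571)
136^8 = (136^4)^2 ≡ 1056^2 = 1115136 ≡ 1297 (mod 1571)
136^16 = (136^8)^2 ≡ 1297^2 = 1682209 ≡ 1239 (mod 1571)
136^32 = (136^16)^2 ≡ 1239^2 = 1535121 ≡ 254 (mod 1571)
136^38 = 136^32 · 136^4 · 136^2 ≡ 254 · 1056 · 1215 ≡ 778 (mod 1571).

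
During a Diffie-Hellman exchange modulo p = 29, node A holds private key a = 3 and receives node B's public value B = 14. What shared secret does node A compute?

18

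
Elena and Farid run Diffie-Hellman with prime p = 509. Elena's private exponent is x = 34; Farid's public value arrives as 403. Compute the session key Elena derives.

Shared key K = 403^34 mod 509.
403^1 ≡ 403 (mod 509)
403^2 = (403^1)^2 ≡ 403^2 = 162409 ≡ 38 (mod 509)
403^4 = (403^2)^2 ≡ 38^2 = 1444 ≡ 426 (mod 509)
403^8 = (403^4)^2 ≡ 426^2 = 181476 ≡ 272 (mod 509)
403^16 = (403^8)^2 ≡ 272^2 = 73984 ≡ 179 (mod 509)
403^32 = (403^16)^2 ≡ 179^2 = 32041 ≡ 483 (mod 509)
403^34 = 403^32 · 403^2 ≡ 483 · 38 ≡ 30 (mod 509).

30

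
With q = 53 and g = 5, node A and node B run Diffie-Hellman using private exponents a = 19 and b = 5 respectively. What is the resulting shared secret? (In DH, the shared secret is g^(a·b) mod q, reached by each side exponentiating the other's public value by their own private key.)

Node A sends A = g^a mod q = 5^19 mod 53.
5^1 ≡ 5 (mod 53)
5^2 = (5^1)^2 ≡ 5^2 = 25 ≡ 25 (mod 53)
5^4 = (5^2)^2 ≡ 25^2 = 625 ≡ 42 (mod 53)
5^8 = (5^4)^2 ≡ 42^2 = 1764 ≡ 15 (mod 53)
5^16 = (5^8)^2 ≡ 15^2 = 225 ≡ 13 (mod 53)
5^19 = 5^16 · 5^2 · 5^1 ≡ 13 · 25 · 5 ≡ 35 (mod 53).
So A = 35. Node B then computes K = A^b mod q = 35^5 mod 53.
35^1 ≡ 35 (mod 53)
35^2 = (35^1)^2 ≡ 35^2 = 1225 ≡ 6 (mod 53)
35^4 = (35^2)^2 ≡ 6^2 = 36 ≡ 36 (mod 53)
35^5 = 35^4 · 35^1 ≡ 36 · 35 ≡ 41 (mod 53).

41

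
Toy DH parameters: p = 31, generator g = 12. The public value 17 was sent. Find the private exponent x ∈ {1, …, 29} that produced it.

13

Try successive powers of 12 modulo 31:
12^1 ≡ 12
12^2 ≡ 20
12^3 ≡ 23
12^4 ≡ 28
12^5 ≡ 26
12^6 ≡ 2
12^7 ≡ 24
12^8 ≡ 9
12^9 ≡ 15
12^10 ≡ 25
12^11 ≡ 21
12^12 ≡ 4
12^13 ≡ 17
Found: x = 13.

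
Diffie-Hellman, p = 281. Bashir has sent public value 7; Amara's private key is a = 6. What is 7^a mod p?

191

Shared key K = 7^6 mod 281.
7^1 ≡ 7 (mod 281)
7^2 = (7^1)^2 ≡ 7^2 = 49 ≡ 49 (mod 281)
7^4 = (7^2)^2 ≡ 49^2 = 2401 ≡ 153 (mod 281)
7^6 = 7^4 · 7^2 ≡ 153 · 49 ≡ 191 (mod 281).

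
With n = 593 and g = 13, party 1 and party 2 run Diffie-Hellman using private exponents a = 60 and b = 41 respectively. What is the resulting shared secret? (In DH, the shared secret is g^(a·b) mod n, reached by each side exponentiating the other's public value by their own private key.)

Party 1 sends A = g^a mod n = 13^60 mod 593.
13^1 ≡ 13 (mod 593)
13^2 = (13^1)^2 ≡ 13^2 = 169 ≡ 169 (mod 593)
13^4 = (13^2)^2 ≡ 169^2 = 28561 ≡ 97 (mod 593)
13^8 = (13^4)^2 ≡ 97^2 = 9409 ≡ 514 (mod 593)
13^16 = (13^8)^2 ≡ 514^2 = 264196 ≡ 311 (mod 593)
13^32 = (13^16)^2 ≡ 311^2 = 96721 ≡ 62 (mod 593)
13^60 = 13^32 · 13^16 · 13^8 · 13^4 ≡ 62 · 311 · 514 · 97 ≡ 437 (mod 593).
So A = 437. Party 2 then computes K = A^b mod n = 437^41 mod 593.
437^1 ≡ 437 (mod 593)
437^2 = (437^1)^2 ≡ 437^2 = 190969 ≡ 23 (mod 593)
437^4 = (437^2)^2 ≡ 23^2 = 529 ≡ 529 (mod 593)
437^8 = (437^4)^2 ≡ 529^2 = 279841 ≡ 538 (mod 593)
437^16 = (437^8)^2 ≡ 538^2 = 289444 ≡ 60 (mod 593)
437^32 = (437^16)^2 ≡ 60^2 = 3600 ≡ 42 (mod 593)
437^41 = 437^32 · 437^8 · 437^1 ≡ 42 · 538 · 437 ≡ 409 (mod 593).

409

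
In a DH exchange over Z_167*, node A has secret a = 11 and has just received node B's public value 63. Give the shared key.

21

Shared key K = 63^11 mod 167.
63^1 ≡ 63 (mod 167)
63^2 = (63^1)^2 ≡ 63^2 = 3969 ≡ 128 (mod 167)
63^4 = (63^2)^2 ≡ 128^2 = 16384 ≡ 18 (mod 167)
63^8 = (63^4)^2 ≡ 18^2 = 324 ≡ 157 (mod 167)
63^11 = 63^8 · 63^2 · 63^1 ≡ 157 · 128 · 63 ≡ 21 (mod 167).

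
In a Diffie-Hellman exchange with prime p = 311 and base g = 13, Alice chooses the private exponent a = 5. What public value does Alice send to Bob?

Public value = 13^5 mod 311.
13^1 ≡ 13 (mod 311)
13^2 = (13^1)^2 ≡ 13^2 = 169 ≡ 169 (mod 311)
13^4 = (13^2)^2 ≡ 169^2 = 28561 ≡ 260 (mod 311)
13^5 = 13^4 · 13^1 ≡ 260 · 13 ≡ 270 (mod 311).

270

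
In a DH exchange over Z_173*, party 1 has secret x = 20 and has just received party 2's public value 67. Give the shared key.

Shared key K = 67^20 mod 173.
67^1 ≡ 67 (mod 173)
67^2 = (67^1)^2 ≡ 67^2 = 4489 ≡ 164 (mod 173)
67^4 = (67^2)^2 ≡ 164^2 = 26896 ≡ 81 (mod 173)
67^8 = (67^4)^2 ≡ 81^2 = 6561 ≡ 160 (mod 173)
67^16 = (67^8)^2 ≡ 160^2 = 25600 ≡ 169 (mod 173)
67^20 = 67^16 · 67^4 ≡ 169 · 81 ≡ 22 (mod 173).

22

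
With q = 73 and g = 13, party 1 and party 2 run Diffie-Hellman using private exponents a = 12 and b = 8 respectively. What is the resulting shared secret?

Party 2 sends B = g^b mod q = 13^8 mod 73.
13^1 ≡ 13 (mod 73)
13^2 = (13^1)^2 ≡ 13^2 = 169 ≡ 23 (mod 73)
13^4 = (13^2)^2 ≡ 23^2 = 529 ≡ 18 (mod 73)
13^8 = (13^4)^2 ≡ 18^2 = 324 ≡ 32 (mod 73)
So B = 32. Party 1 then computes K = B^a mod q = 32^12 mod 73.
32^1 ≡ 32 (mod 73)
32^2 = (32^1)^2 ≡ 32^2 = 1024 ≡ 2 (mod 73)
32^4 = (32^2)^2 ≡ 2^2 = 4 ≡ 4 (mod 73)
32^8 = (32^4)^2 ≡ 4^2 = 16 ≡ 16 (mod 73)
32^12 = 32^8 · 32^4 ≡ 16 · 4 ≡ 64 (mod 73).

64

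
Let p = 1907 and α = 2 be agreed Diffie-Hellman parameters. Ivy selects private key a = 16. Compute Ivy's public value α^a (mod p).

Public value = 2^16 (mod 1907).
2^1 ≡ 2 (mod 1907)
2^2 = (2^1)^2 ≡ 2^2 = 4 ≡ 4 (mod 1907)
2^4 = (2^2)^2 ≡ 4^2 = 16 ≡ 16 (mod 1907)
2^8 = (2^4)^2 ≡ 16^2 = 256 ≡ 256 (mod 1907)
2^16 = (2^8)^2 ≡ 256^2 = 65536 ≡ 698 (mod 1907)

698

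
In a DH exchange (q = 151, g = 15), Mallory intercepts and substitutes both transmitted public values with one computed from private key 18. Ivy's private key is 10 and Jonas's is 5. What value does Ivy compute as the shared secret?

19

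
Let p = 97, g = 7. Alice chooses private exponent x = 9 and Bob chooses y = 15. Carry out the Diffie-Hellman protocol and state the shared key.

67

Bob sends B = g^y mod p = 7^15 mod 97.
7^1 ≡ 7 (mod 97)
7^2 = (7^1)^2 ≡ 7^2 = 49 ≡ 49 (mod 97)
7^4 = (7^2)^2 ≡ 49^2 = 2401 ≡ 73 (mod 97)
7^8 = (7^4)^2 ≡ 73^2 = 5329 ≡ 91 (mod 97)
7^15 = 7^8 · 7^4 · 7^2 · 7^1 ≡ 91 · 73 · 49 · 7 ≡ 19 (mod 97).
So B = 19. Alice then computes K = B^x mod p = 19^9 mod 97.
19^1 ≡ 19 (mod 97)
19^2 = (19^1)^2 ≡ 19^2 = 361 ≡ 70 (mod 97)
19^4 = (19^2)^2 ≡ 70^2 = 4900 ≡ 50 (mod 97)
19^8 = (19^4)^2 ≡ 50^2 = 2500 ≡ 75 (mod 97)
19^9 = 19^8 · 19^1 ≡ 75 · 19 ≡ 67 (mod 97).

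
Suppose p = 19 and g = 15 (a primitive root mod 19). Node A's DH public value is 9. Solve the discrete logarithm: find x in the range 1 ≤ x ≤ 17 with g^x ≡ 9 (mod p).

Try successive powers of 15 modulo 19:
15^1 ≡ 15
15^2 ≡ 16
15^3 ≡ 12
15^4 ≡ 9
Found: x = 4.

4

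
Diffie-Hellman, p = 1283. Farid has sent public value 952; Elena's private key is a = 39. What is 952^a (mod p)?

1206

Shared key K = 952^39 mod 1283.
952^1 ≡ 952 (mod 1283)
952^2 = (952^1)^2 ≡ 952^2 = 906304 ≡ 506 (mod 1283)
952^4 = (952^2)^2 ≡ 506^2 = 256036 ≡ 719 (mod 1283)
952^8 = (952^4)^2 ≡ 719^2 = 516961 ≡ 1195 (mod 1283)
952^16 = (952^8)^2 ≡ 1195^2 = 1428025 ≡ 46 (mod 1283)
952^32 = (952^16)^2 ≡ 46^2 = 2116 ≡ 833 (mod 1283)
952^39 = 952^32 · 952^4 · 952^2 · 952^1 ≡ 833 · 719 · 506 · 952 ≡ 1206 (mod 1283).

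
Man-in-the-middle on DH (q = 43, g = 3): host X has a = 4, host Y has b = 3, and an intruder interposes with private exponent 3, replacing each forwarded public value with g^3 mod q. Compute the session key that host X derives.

Host X receives an intruder's public value M = 3^3 mod 43 instead of the honest one.
3^1 ≡ 3 (mod 43)
3^2 = (3^1)^2 ≡ 3^2 = 9 ≡ 9 (mod 43)
3^3 = 3^2 · 3^1 ≡ 9 · 3 ≡ 27 (mod 43).
So M = 27. Host X computes K = M^4 mod 43.
27^1 ≡ 27 (mod 43)
27^2 = (27^1)^2 ≡ 27^2 = 729 ≡ 41 (mod 43)
27^4 = (27^2)^2 ≡ 41^2 = 1681 ≡ 4 (mod 43)

4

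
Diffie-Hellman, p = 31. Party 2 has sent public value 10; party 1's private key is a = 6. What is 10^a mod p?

2

Shared key K = 10^6 mod 31.
10^1 ≡ 10 (mod 31)
10^2 = (10^1)^2 ≡ 10^2 = 100 ≡ 7 (mod 31)
10^4 = (10^2)^2 ≡ 7^2 = 49 ≡ 18 (mod 31)
10^6 = 10^4 · 10^2 ≡ 18 · 7 ≡ 2 (mod 31).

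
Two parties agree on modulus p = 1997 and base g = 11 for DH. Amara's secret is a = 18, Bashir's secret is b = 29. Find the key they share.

Bashir sends B = g^b mod p = 11^29 mod 1997.
11^1 ≡ 11 (mod 1997)
11^2 = (11^1)^2 ≡ 11^2 = 121 ≡ 121 (mod 1997)
11^4 = (11^2)^2 ≡ 121^2 = 14641 ≡ 662 (mod 1997)
11^8 = (11^4)^2 ≡ 662^2 = 438244 ≡ 901 (mod 1997)
11^16 = (11^8)^2 ≡ 901^2 = 811801 ≡ 1019 (mod 1997)
11^29 = 11^16 · 11^8 · 11^4 · 11^1 ≡ 1019 · 901 · 662 · 11 ≡ 237 (mod 1997).
So B = 237. Amara then computes K = B^a mod p = 237^18 mod 1997.
237^1 ≡ 237 (mod 1997)
237^2 = (237^1)^2 ≡ 237^2 = 56169 ≡ 253 (mod 1997)
237^4 = (237^2)^2 ≡ 253^2 = 64009 ≡ 105 (mod 1997)
237^8 = (237^4)^2 ≡ 105^2 = 11025 ≡ 1040 (mod 1997)
237^16 = (237^8)^2 ≡ 1040^2 = 1081600 ≡ 1223 (mod 1997)
237^18 = 237^16 · 237^2 ≡ 1223 · 253 ≡ 1881 (mod 1997).

1881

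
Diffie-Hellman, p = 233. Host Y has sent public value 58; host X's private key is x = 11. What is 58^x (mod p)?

105

Shared key K = 58^11 mod 233.
58^1 ≡ 58 (mod 233)
58^2 = (58^1)^2 ≡ 58^2 = 3364 ≡ 102 (mod 233)
58^4 = (58^2)^2 ≡ 102^2 = 10404 ≡ 152 (mod 233)
58^8 = (58^4)^2 ≡ 152^2 = 23104 ≡ 37 (mod 233)
58^11 = 58^8 · 58^2 · 58^1 ≡ 37 · 102 · 58 ≡ 105 (mod 233).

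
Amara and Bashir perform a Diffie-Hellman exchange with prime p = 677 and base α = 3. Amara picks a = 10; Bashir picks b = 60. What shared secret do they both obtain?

Bashir sends B = α^b mod p = 3^60 mod 677.
3^1 ≡ 3 (mod 677)
3^2 = (3^1)^2 ≡ 3^2 = 9 ≡ 9 (mod 677)
3^4 = (3^2)^2 ≡ 9^2 = 81 ≡ 81 (mod 677)
3^8 = (3^4)^2 ≡ 81^2 = 6561 ≡ 468 (mod 677)
3^16 = (3^8)^2 ≡ 468^2 = 219024 ≡ 353 (mod 677)
3^32 = (3^16)^2 ≡ 353^2 = 124609 ≡ 41 (mod 677)
3^60 = 3^32 · 3^16 · 3^8 · 3^4 ≡ 41 · 353 · 468 · 81 ≡ 330 (mod 677).
So B = 330. Amara then computes K = B^a mod p = 330^10 mod 677.
330^1 ≡ 330 (mod 677)
330^2 = (330^1)^2 ≡ 330^2 = 108900 ≡ 580 (mod 677)
330^4 = (330^2)^2 ≡ 580^2 = 336400 ≡ 608 (mod 677)
330^8 = (330^4)^2 ≡ 608^2 = 369664 ≡ 22 (mod 677)
330^10 = 330^8 · 330^2 ≡ 22 · 580 ≡ 574 (mod 677).

574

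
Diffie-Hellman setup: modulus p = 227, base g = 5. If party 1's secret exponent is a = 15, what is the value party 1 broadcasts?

35

Public value = 5^15 mod 227.
5^1 ≡ 5 (mod 227)
5^2 = (5^1)^2 ≡ 5^2 = 25 ≡ 25 (mod 227)
5^4 = (5^2)^2 ≡ 25^2 = 625 ≡ 171 (mod 227)
5^8 = (5^4)^2 ≡ 171^2 = 29241 ≡ 185 (mod 227)
5^15 = 5^8 · 5^4 · 5^2 · 5^1 ≡ 185 · 171 · 25 · 5 ≡ 35 (mod 227).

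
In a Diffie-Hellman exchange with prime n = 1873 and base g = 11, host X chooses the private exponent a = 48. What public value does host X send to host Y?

300

Public value = 11^48 mod 1873.
11^1 ≡ 11 (mod 1873)
11^2 = (11^1)^2 ≡ 11^2 = 121 ≡ 121 (mod 1873)
11^4 = (11^2)^2 ≡ 121^2 = 14641 ≡ 1530 (mod 1873)
11^8 = (11^4)^2 ≡ 1530^2 = 2340900 ≡ 1523 (mod 1873)
11^16 = (11^8)^2 ≡ 1523^2 = 2319529 ≡ 755 (mod 1873)
11^32 = (11^16)^2 ≡ 755^2 = 570025 ≡ 633 (mod 1873)
11^48 = 11^32 · 11^16 ≡ 633 · 755 ≡ 300 (mod 1873).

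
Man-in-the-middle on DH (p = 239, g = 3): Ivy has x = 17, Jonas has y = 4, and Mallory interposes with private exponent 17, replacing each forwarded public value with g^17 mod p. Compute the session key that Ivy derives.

10

Ivy receives Mallory's public value M = 3^17 mod 239 instead of the honest one.
3^1 ≡ 3 (mod 239)
3^2 = (3^1)^2 ≡ 3^2 = 9 ≡ 9 (mod 239)
3^4 = (3^2)^2 ≡ 9^2 = 81 ≡ 81 (mod 239)
3^8 = (3^4)^2 ≡ 81^2 = 6561 ≡ 108 (mod 239)
3^16 = (3^8)^2 ≡ 108^2 = 11664 ≡ 192 (mod 239)
3^17 = 3^16 · 3^1 ≡ 192 · 3 ≡ 98 (mod 239).
So M = 98. Ivy computes K = M^17 mod 239.
98^1 ≡ 98 (mod 239)
98^2 = (98^1)^2 ≡ 98^2 = 9604 ≡ 44 (mod 239)
98^4 = (98^2)^2 ≡ 44^2 = 1936 ≡ 24 (mod 239)
98^8 = (98^4)^2 ≡ 24^2 = 576 ≡ 98 (mod 239)
98^16 = (98^8)^2 ≡ 98^2 = 9604 ≡ 44 (mod 239)
98^17 = 98^16 · 98^1 ≡ 44 · 98 ≡ 10 (mod 239).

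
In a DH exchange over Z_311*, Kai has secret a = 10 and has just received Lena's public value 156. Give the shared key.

270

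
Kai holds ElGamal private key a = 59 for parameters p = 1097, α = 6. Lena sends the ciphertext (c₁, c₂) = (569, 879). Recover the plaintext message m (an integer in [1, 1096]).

823

Shared mask s = c₁^a mod p = 569^59 mod 1097.
569^1 ≡ 569 (mod 1097)
569^2 = (569^1)^2 ≡ 569^2 = 323761 ≡ 146 (mod 1097)
569^4 = (569^2)^2 ≡ 146^2 = 21316 ≡ 473 (mod 1097)
569^8 = (569^4)^2 ≡ 473^2 = 223729 ≡ 1038 (mod 1097)
569^16 = (569^8)^2 ≡ 1038^2 = 1077444 ≡ 190 (mod 1097)
569^32 = (569^16)^2 ≡ 190^2 = 36100 ≡ 996 (mod 1097)
569^59 = 569^32 · 569^16 · 569^8 · 569^2 · 569^1 ≡ 996 · 190 · 1038 · 146 · 569 ≡ 225 (mod 1097).
So s = 225; s⁻¹ ≡ 1058 (mod 1097).
m = c₂ · s⁻¹ mod 1097 = 879 · 1058 mod 1097 = 823.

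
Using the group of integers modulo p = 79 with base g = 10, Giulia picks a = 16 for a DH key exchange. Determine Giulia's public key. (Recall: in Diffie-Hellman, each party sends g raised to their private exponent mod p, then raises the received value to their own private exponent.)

52

Public value = 10^16 mod 79.
10^1 ≡ 10 (mod 79)
10^2 = (10^1)^2 ≡ 10^2 = 100 ≡ 21 (mod 79)
10^4 = (10^2)^2 ≡ 21^2 = 441 ≡ 46 (mod 79)
10^8 = (10^4)^2 ≡ 46^2 = 2116 ≡ 62 (mod 79)
10^16 = (10^8)^2 ≡ 62^2 = 3844 ≡ 52 (mod 79)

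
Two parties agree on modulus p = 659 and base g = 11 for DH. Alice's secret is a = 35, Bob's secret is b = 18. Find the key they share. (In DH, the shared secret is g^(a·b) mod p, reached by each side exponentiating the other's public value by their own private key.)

302

Bob sends B = g^b mod p = 11^18 mod 659.
11^1 ≡ 11 (mod 659)
11^2 = (11^1)^2 ≡ 11^2 = 121 ≡ 121 (mod 659)
11^4 = (11^2)^2 ≡ 121^2 = 14641 ≡ 143 (mod 659)
11^8 = (11^4)^2 ≡ 143^2 = 20449 ≡ 20 (mod 659)
11^16 = (11^8)^2 ≡ 20^2 = 400 ≡ 400 (mod 659)
11^18 = 11^16 · 11^2 ≡ 400 · 121 ≡ 293 (mod 659).
So B = 293. Alice then computes K = B^a mod p = 293^35 mod 659.
293^1 ≡ 293 (mod 659)
293^2 = (293^1)^2 ≡ 293^2 = 85849 ≡ 179 (mod 659)
293^4 = (293^2)^2 ≡ 179^2 = 32041 ≡ 409 (mod 659)
293^8 = (293^4)^2 ≡ 409^2 = 167281 ≡ 554 (mod 659)
293^16 = (293^8)^2 ≡ 554^2 = 306916 ≡ 481 (mod 659)
293^32 = (293^16)^2 ≡ 481^2 = 231361 ≡ 52 (mod 659)
293^35 = 293^32 · 293^2 · 293^1 ≡ 52 · 179 · 293 ≡ 302 (mod 659).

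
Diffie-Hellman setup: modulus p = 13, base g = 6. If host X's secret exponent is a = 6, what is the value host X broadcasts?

12

Public value = 6^6 (mod 13).
6^1 ≡ 6 (mod 13)
6^2 = (6^1)^2 ≡ 6^2 = 36 ≡ 10 (mod 13)
6^4 = (6^2)^2 ≡ 10^2 = 100 ≡ 9 (mod 13)
6^6 = 6^4 · 6^2 ≡ 9 · 10 ≡ 12 (mod 13).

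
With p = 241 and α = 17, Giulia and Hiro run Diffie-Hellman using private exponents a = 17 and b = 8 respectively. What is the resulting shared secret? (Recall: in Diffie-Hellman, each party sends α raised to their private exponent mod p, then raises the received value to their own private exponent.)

Giulia sends A = α^a mod p = 17^17 mod 241.
17^1 ≡ 17 (mod 241)
17^2 = (17^1)^2 ≡ 17^2 = 289 ≡ 48 (mod 241)
17^4 = (17^2)^2 ≡ 48^2 = 2304 ≡ 135 (mod 241)
17^8 = (17^4)^2 ≡ 135^2 = 18225 ≡ 150 (mod 241)
17^16 = (17^8)^2 ≡ 150^2 = 22500 ≡ 87 (mod 241)
17^17 = 17^16 · 17^1 ≡ 87 · 17 ≡ 33 (mod 241).
So A = 33. Hiro then computes K = A^b mod p = 33^8 mod 241.
33^1 ≡ 33 (mod 241)
33^2 = (33^1)^2 ≡ 33^2 = 1089 ≡ 125 (mod 241)
33^4 = (33^2)^2 ≡ 125^2 = 15625 ≡ 201 (mod 241)
33^8 = (33^4)^2 ≡ 201^2 = 40401 ≡ 154 (mod 241)

154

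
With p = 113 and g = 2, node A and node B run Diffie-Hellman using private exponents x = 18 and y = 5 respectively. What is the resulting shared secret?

Node A sends A = g^x mod p = 2^18 mod 113.
2^1 ≡ 2 (mod 113)
2^2 = (2^1)^2 ≡ 2^2 = 4 ≡ 4 (mod 113)
2^4 = (2^2)^2 ≡ 4^2 = 16 ≡ 16 (mod 113)
2^8 = (2^4)^2 ≡ 16^2 = 256 ≡ 30 (mod 113)
2^16 = (2^8)^2 ≡ 30^2 = 900 ≡ 109 (mod 113)
2^18 = 2^16 · 2^2 ≡ 109 · 4 ≡ 97 (mod 113).
So A = 97. Node B then computes K = A^y mod p = 97^5 mod 113.
97^1 ≡ 97 (mod 113)
97^2 = (97^1)^2 ≡ 97^2 = 9409 ≡ 30 (mod 113)
97^4 = (97^2)^2 ≡ 30^2 = 900 ≡ 109 (mod 113)
97^5 = 97^4 · 97^1 ≡ 109 · 97 ≡ 64 (mod 113).

64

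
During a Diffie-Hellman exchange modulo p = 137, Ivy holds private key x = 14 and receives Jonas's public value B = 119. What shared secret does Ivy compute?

Shared key K = 119^14 mod 137.
119^1 ≡ 119 (mod 137)
119^2 = (119^1)^2 ≡ 119^2 = 14161 ≡ 50 (mod 137)
119^4 = (119^2)^2 ≡ 50^2 = 2500 ≡ 34 (mod 137)
119^8 = (119^4)^2 ≡ 34^2 = 1156 ≡ 60 (mod 137)
119^14 = 119^8 · 119^4 · 119^2 ≡ 60 · 34 · 50 ≡ 72 (mod 137).

72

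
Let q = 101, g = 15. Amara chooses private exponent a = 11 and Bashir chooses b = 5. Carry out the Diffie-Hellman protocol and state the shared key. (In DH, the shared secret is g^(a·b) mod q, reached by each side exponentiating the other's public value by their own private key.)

44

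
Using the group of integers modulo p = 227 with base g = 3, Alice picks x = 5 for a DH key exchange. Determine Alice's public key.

16

Public value = 3^5 mod 227.
3^1 ≡ 3 (mod 227)
3^2 = (3^1)^2 ≡ 3^2 = 9 ≡ 9 (mod 227)
3^4 = (3^2)^2 ≡ 9^2 = 81 ≡ 81 (mod 227)
3^5 = 3^4 · 3^1 ≡ 81 · 3 ≡ 16 (mod 227).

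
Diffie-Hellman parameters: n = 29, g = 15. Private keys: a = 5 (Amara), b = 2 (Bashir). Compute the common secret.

Amara sends A = g^a mod n = 15^5 mod 29.
15^1 ≡ 15 (mod 29)
15^2 = (15^1)^2 ≡ 15^2 = 225 ≡ 22 (mod 29)
15^4 = (15^2)^2 ≡ 22^2 = 484 ≡ 20 (mod 29)
15^5 = 15^4 · 15^1 ≡ 20 · 15 ≡ 10 (mod 29).
So A = 10. Bashir then computes K = A^b mod n = 10^2 mod 29.
10^1 ≡ 10 (mod 29)
10^2 = (10^1)^2 ≡ 10^2 = 100 ≡ 13 (mod 29)

13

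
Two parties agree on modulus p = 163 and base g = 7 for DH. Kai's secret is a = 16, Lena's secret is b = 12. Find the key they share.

155

Kai sends A = g^a mod p = 7^16 mod 163.
7^1 ≡ 7 (mod 163)
7^2 = (7^1)^2 ≡ 7^2 = 49 ≡ 49 (mod 163)
7^4 = (7^2)^2 ≡ 49^2 = 2401 ≡ 119 (mod 163)
7^8 = (7^4)^2 ≡ 119^2 = 14161 ≡ 143 (mod 163)
7^16 = (7^8)^2 ≡ 143^2 = 20449 ≡ 74 (mod 163)
So A = 74. Lena then computes K = A^b mod p = 74^12 mod 163.
74^1 ≡ 74 (mod 163)
74^2 = (74^1)^2 ≡ 74^2 = 5476 ≡ 97 (mod 163)
74^4 = (74^2)^2 ≡ 97^2 = 9409 ≡ 118 (mod 163)
74^8 = (74^4)^2 ≡ 118^2 = 13924 ≡ 69 (mod 163)
74^12 = 74^8 · 74^4 ≡ 69 · 118 ≡ 155 (mod 163).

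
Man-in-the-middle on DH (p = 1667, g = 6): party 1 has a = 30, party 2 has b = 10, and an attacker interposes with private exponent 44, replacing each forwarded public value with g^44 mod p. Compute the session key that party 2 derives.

1320

Party 2 receives an attacker's public value M = 6^44 mod 1667 instead of the honest one.
6^1 ≡ 6 (mod 1667)
6^2 = (6^1)^2 ≡ 6^2 = 36 ≡ 36 (mod 1667)
6^4 = (6^2)^2 ≡ 36^2 = 1296 ≡ 1296 (mod 1667)
6^8 = (6^4)^2 ≡ 1296^2 = 1679616 ≡ 947 (mod 1667)
6^16 = (6^8)^2 ≡ 947^2 = 896809 ≡ 1630 (mod 1667)
6^32 = (6^16)^2 ≡ 1630^2 = 2656900 ≡ 1369 (mod 1667)
6^44 = 6^32 · 6^8 · 6^4 ≡ 1369 · 947 · 1296 ≡ 824 (mod 1667).
So M = 824. Party 2 computes K = M^10 mod 1667.
824^1 ≡ 824 (mod 1667)
824^2 = (824^1)^2 ≡ 824^2 = 678976 ≡ 507 (mod 1667)
824^4 = (824^2)^2 ≡ 507^2 = 257049 ≡ 331 (mod 1667)
824^8 = (824^4)^2 ≡ 331^2 = 109561 ≡ 1206 (mod 1667)
824^10 = 824^8 · 824^2 ≡ 1206 · 507 ≡ 1320 (mod 1667).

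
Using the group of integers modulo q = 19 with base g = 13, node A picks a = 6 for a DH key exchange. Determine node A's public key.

11

Public value = 13^6 mod 19.
13^1 ≡ 13 (mod 19)
13^2 = (13^1)^2 ≡ 13^2 = 169 ≡ 17 (mod 19)
13^4 = (13^2)^2 ≡ 17^2 = 289 ≡ 4 (mod 19)
13^6 = 13^4 · 13^2 ≡ 4 · 17 ≡ 11 (mod 19).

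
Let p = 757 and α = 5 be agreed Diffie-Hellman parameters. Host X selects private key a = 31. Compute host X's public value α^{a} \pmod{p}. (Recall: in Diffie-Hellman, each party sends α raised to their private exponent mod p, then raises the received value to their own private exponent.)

Public value = 5^{31} \pmod{757}.
5^1 ≡ 5 (mod 757)
5^2 = (5^1)^2 ≡ 5^2 = 25 ≡ 25 (mod 757)
5^4 = (5^2)^2 ≡ 25^2 = 625 ≡ 625 (mod 757)
5^8 = (5^4)^2 ≡ 625^2 = 390625 ≡ 13 (mod 757)
5^16 = (5^8)^2 ≡ 13^2 = 169 ≡ 169 (mod 757)
5^31 = 5^16 · 5^8 · 5^4 · 5^2 · 5^1 ≡ 169 · 13 · 625 · 25 · 5 ≡ 716 (mod 757).

716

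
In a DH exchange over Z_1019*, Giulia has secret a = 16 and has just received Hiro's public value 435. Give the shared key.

1001

Shared key K = 435^16 mod 1019.
435^1 ≡ 435 (mod 1019)
435^2 = (435^1)^2 ≡ 435^2 = 189225 ≡ 710 (mod 1019)
435^4 = (435^2)^2 ≡ 710^2 = 504100 ≡ 714 (mod 1019)
435^8 = (435^4)^2 ≡ 714^2 = 509796 ≡ 296 (mod 1019)
435^16 = (435^8)^2 ≡ 296^2 = 87616 ≡ 1001 (mod 1019)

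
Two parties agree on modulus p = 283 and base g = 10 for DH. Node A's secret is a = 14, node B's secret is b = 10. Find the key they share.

85

Node B sends B = g^b mod p = 10^10 mod 283.
10^1 ≡ 10 (mod 283)
10^2 = (10^1)^2 ≡ 10^2 = 100 ≡ 100 (mod 283)
10^4 = (10^2)^2 ≡ 100^2 = 10000 ≡ 95 (mod 283)
10^8 = (10^4)^2 ≡ 95^2 = 9025 ≡ 252 (mod 283)
10^10 = 10^8 · 10^2 ≡ 252 · 100 ≡ 13 (mod 283).
So B = 13. Node A then computes K = B^a mod p = 13^14 mod 283.
13^1 ≡ 13 (mod 283)
13^2 = (13^1)^2 ≡ 13^2 = 169 ≡ 169 (mod 283)
13^4 = (13^2)^2 ≡ 169^2 = 28561 ≡ 261 (mod 283)
13^8 = (13^4)^2 ≡ 261^2 = 68121 ≡ 201 (mod 283)
13^14 = 13^8 · 13^4 · 13^2 ≡ 201 · 261 · 169 ≡ 85 (mod 283).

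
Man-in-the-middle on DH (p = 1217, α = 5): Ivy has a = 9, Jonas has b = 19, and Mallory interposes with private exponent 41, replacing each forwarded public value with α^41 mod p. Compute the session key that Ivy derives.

Ivy receives Mallory's public value M = 5^41 mod 1217 instead of the honest one.
5^1 ≡ 5 (mod 1217)
5^2 = (5^1)^2 ≡ 5^2 = 25 ≡ 25 (mod 1217)
5^4 = (5^2)^2 ≡ 25^2 = 625 ≡ 625 (mod 1217)
5^8 = (5^4)^2 ≡ 625^2 = 390625 ≡ 1185 (mod 1217)
5^16 = (5^8)^2 ≡ 1185^2 = 1404225 ≡ 1024 (mod 1217)
5^32 = (5^16)^2 ≡ 1024^2 = 1048576 ≡ 739 (mod 1217)
5^41 = 5^32 · 5^8 · 5^1 ≡ 739 · 1185 · 5 ≡ 1026 (mod 1217).
So M = 1026. Ivy computes K = M^9 mod 1217.
1026^1 ≡ 1026 (mod 1217)
1026^2 = (1026^1)^2 ≡ 1026^2 = 1052676 ≡ 1188 (mod 1217)
1026^4 = (1026^2)^2 ≡ 1188^2 = 1411344 ≡ 841 (mod 1217)
1026^8 = (1026^4)^2 ≡ 841^2 = 707281 ≡ 204 (mod 1217)
1026^9 = 1026^8 · 1026^1 ≡ 204 · 1026 ≡ 1197 (mod 1217).

1197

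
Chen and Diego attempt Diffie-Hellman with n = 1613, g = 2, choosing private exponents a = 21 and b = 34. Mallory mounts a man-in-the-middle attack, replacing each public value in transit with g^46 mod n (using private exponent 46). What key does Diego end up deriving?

16

Diego receives Mallory's public value M = 2^46 mod 1613 instead of the honest one.
2^1 ≡ 2 (mod 1613)
2^2 = (2^1)^2 ≡ 2^2 = 4 ≡ 4 (mod 1613)
2^4 = (2^2)^2 ≡ 4^2 = 16 ≡ 16 (mod 1613)
2^8 = (2^4)^2 ≡ 16^2 = 256 ≡ 256 (mod 1613)
2^16 = (2^8)^2 ≡ 256^2 = 65536 ≡ 1016 (mod 1613)
2^32 = (2^16)^2 ≡ 1016^2 = 1032256 ≡ 1549 (mod 1613)
2^46 = 2^32 · 2^8 · 2^4 · 2^2 ≡ 1549 · 256 · 16 · 4 ≡ 1487 (mod 1613).
So M = 1487. Diego computes K = M^34 mod 1613.
1487^1 ≡ 1487 (mod 1613)
1487^2 = (1487^1)^2 ≡ 1487^2 = 2211169 ≡ 1359 (mod 1613)
1487^4 = (1487^2)^2 ≡ 1359^2 = 1846881 ≡ 1609 (mod 1613)
1487^8 = (1487^4)^2 ≡ 1609^2 = 2588881 ≡ 16 (mod 1613)
1487^16 = (1487^8)^2 ≡ 16^2 = 256 ≡ 256 (mod 1613)
1487^32 = (1487^16)^2 ≡ 256^2 = 65536 ≡ 1016 (mod 1613)
1487^34 = 1487^32 · 1487^2 ≡ 1016 · 1359 ≡ 16 (mod 1613).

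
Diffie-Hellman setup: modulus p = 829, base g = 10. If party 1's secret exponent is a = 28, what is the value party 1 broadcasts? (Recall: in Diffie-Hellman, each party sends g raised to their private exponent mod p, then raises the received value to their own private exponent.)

581

Public value = 10^28 (mod 829).
10^1 ≡ 10 (mod 829)
10^2 = (10^1)^2 ≡ 10^2 = 100 ≡ 100 (mod 829)
10^4 = (10^2)^2 ≡ 100^2 = 10000 ≡ 52 (mod 829)
10^8 = (10^4)^2 ≡ 52^2 = 2704 ≡ 217 (mod 829)
10^16 = (10^8)^2 ≡ 217^2 = 47089 ≡ 665 (mod 829)
10^28 = 10^16 · 10^8 · 10^4 ≡ 665 · 217 · 52 ≡ 581 (mod 829).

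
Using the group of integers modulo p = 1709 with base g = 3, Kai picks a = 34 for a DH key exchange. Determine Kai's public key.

Public value = 3^{34} \pmod{1709}.
3^1 ≡ 3 (mod 1709)
3^2 = (3^1)^2 ≡ 3^2 = 9 ≡ 9 (mod 1709)
3^4 = (3^2)^2 ≡ 9^2 = 81 ≡ 81 (mod 1709)
3^8 = (3^4)^2 ≡ 81^2 = 6561 ≡ 1434 (mod 1709)
3^16 = (3^8)^2 ≡ 1434^2 = 2056356 ≡ 429 (mod 1709)
3^32 = (3^16)^2 ≡ 429^2 = 184041 ≡ 1178 (mod 1709)
3^34 = 3^32 · 3^2 ≡ 1178 · 9 ≡ 348 (mod 1709).

348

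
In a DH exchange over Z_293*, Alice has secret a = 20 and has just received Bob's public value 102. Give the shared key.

Shared key K = 102^20 mod 293.
102^1 ≡ 102 (mod 293)
102^2 = (102^1)^2 ≡ 102^2 = 10404 ≡ 149 (mod 293)
102^4 = (102^2)^2 ≡ 149^2 = 22201 ≡ 226 (mod 293)
102^8 = (102^4)^2 ≡ 226^2 = 51076 ≡ 94 (mod 293)
102^16 = (102^8)^2 ≡ 94^2 = 8836 ≡ 46 (mod 293)
102^20 = 102^16 · 102^4 ≡ 46 · 226 ≡ 141 (mod 293).

141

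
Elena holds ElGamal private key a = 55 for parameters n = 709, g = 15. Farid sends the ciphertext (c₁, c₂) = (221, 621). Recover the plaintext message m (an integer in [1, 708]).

Shared mask s = c₁^a mod n = 221^55 mod 709.
221^1 ≡ 221 (mod 709)
221^2 = (221^1)^2 ≡ 221^2 = 48841 ≡ 629 (mod 709)
221^4 = (221^2)^2 ≡ 629^2 = 395641 ≡ 19 (mod 709)
221^8 = (221^4)^2 ≡ 19^2 = 361 ≡ 361 (mod 709)
221^16 = (221^8)^2 ≡ 361^2 = 130321 ≡ 574 (mod 709)
221^32 = (221^16)^2 ≡ 574^2 = 329476 ≡ 500 (mod 709)
221^55 = 221^32 · 221^16 · 221^4 · 221^2 · 221^1 ≡ 500 · 574 · 19 · 629 · 221 ≡ 100 (mod 709).
So s = 100; s⁻¹ ≡ 78 (mod 709).
m = c₂ · s⁻¹ mod 709 = 621 · 78 mod 709 = 226.

226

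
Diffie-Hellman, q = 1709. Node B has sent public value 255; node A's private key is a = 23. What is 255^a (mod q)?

858

Shared key K = 255^23 mod 1709.
255^1 ≡ 255 (mod 1709)
255^2 = (255^1)^2 ≡ 255^2 = 65025 ≡ 83 (mod 1709)
255^4 = (255^2)^2 ≡ 83^2 = 6889 ≡ 53 (mod 1709)
255^8 = (255^4)^2 ≡ 53^2 = 2809 ≡ 1100 (mod 1709)
255^16 = (255^8)^2 ≡ 1100^2 = 1210000 ≡ 28 (mod 1709)
255^23 = 255^16 · 255^4 · 255^2 · 255^1 ≡ 28 · 53 · 83 · 255 ≡ 858 (mod 1709).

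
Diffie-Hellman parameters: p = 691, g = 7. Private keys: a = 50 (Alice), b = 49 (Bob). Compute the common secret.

Bob sends B = g^b mod p = 7^49 mod 691.
7^1 ≡ 7 (mod 691)
7^2 = (7^1)^2 ≡ 7^2 = 49 ≡ 49 (mod 691)
7^4 = (7^2)^2 ≡ 49^2 = 2401 ≡ 328 (mod 691)
7^8 = (7^4)^2 ≡ 328^2 = 107584 ≡ 479 (mod 691)
7^16 = (7^8)^2 ≡ 479^2 = 229441 ≡ 29 (mod 691)
7^32 = (7^16)^2 ≡ 29^2 = 841 ≡ 150 (mod 691)
7^49 = 7^32 · 7^16 · 7^1 ≡ 150 · 29 · 7 ≡ 46 (mod 691).
So B = 46. Alice then computes K = B^a mod p = 46^50 mod 691.
46^1 ≡ 46 (mod 691)
46^2 = (46^1)^2 ≡ 46^2 = 2116 ≡ 43 (mod 691)
46^4 = (46^2)^2 ≡ 43^2 = 1849 ≡ 467 (mod 691)
46^8 = (46^4)^2 ≡ 467^2 = 218089 ≡ 424 (mod 691)
46^16 = (46^8)^2 ≡ 424^2 = 179776 ≡ 116 (mod 691)
46^32 = (46^16)^2 ≡ 116^2 = 13456 ≡ 327 (mod 691)
46^50 = 46^32 · 46^16 · 46^2 ≡ 327 · 116 · 43 ≡ 316 (mod 691).

316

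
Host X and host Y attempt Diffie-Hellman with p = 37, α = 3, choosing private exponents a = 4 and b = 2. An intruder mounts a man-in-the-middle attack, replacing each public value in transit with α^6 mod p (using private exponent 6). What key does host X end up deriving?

Host X receives an intruder's public value M = 3^6 mod 37 instead of the honest one.
3^1 ≡ 3 (mod 37)
3^2 = (3^1)^2 ≡ 3^2 = 9 ≡ 9 (mod 37)
3^4 = (3^2)^2 ≡ 9^2 = 81 ≡ 7 (mod 37)
3^6 = 3^4 · 3^2 ≡ 7 · 9 ≡ 26 (mod 37).
So M = 26. Host X computes K = M^4 mod 37.
26^1 ≡ 26 (mod 37)
26^2 = (26^1)^2 ≡ 26^2 = 676 ≡ 10 (mod 37)
26^4 = (26^2)^2 ≡ 10^2 = 100 ≡ 26 (mod 37)

26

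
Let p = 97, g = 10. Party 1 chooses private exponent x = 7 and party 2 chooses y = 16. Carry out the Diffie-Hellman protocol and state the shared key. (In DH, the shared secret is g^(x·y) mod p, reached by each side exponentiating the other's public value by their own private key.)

62

Party 2 sends B = g^y mod p = 10^16 mod 97.
10^1 ≡ 10 (mod 97)
10^2 = (10^1)^2 ≡ 10^2 = 100 ≡ 3 (mod 97)
10^4 = (10^2)^2 ≡ 3^2 = 9 ≡ 9 (mod 97)
10^8 = (10^4)^2 ≡ 9^2 = 81 ≡ 81 (mod 97)
10^16 = (10^8)^2 ≡ 81^2 = 6561 ≡ 62 (mod 97)
So B = 62. Party 1 then computes K = B^x mod p = 62^7 mod 97.
62^1 ≡ 62 (mod 97)
62^2 = (62^1)^2 ≡ 62^2 = 3844 ≡ 61 (mod 97)
62^4 = (62^2)^2 ≡ 61^2 = 3721 ≡ 35 (mod 97)
62^7 = 62^4 · 62^2 · 62^1 ≡ 35 · 61 · 62 ≡ 62 (mod 97).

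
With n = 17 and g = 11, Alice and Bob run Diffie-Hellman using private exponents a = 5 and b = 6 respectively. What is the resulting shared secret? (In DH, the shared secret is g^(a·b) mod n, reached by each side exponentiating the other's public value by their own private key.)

Bob sends B = g^b mod n = 11^6 mod 17.
11^1 ≡ 11 (mod 17)
11^2 = (11^1)^2 ≡ 11^2 = 121 ≡ 2 (mod 17)
11^4 = (11^2)^2 ≡ 2^2 = 4 ≡ 4 (mod 17)
11^6 = 11^4 · 11^2 ≡ 4 · 2 ≡ 8 (mod 17).
So B = 8. Alice then computes K = B^a mod n = 8^5 mod 17.
8^1 ≡ 8 (mod 17)
8^2 = (8^1)^2 ≡ 8^2 = 64 ≡ 13 (mod 17)
8^4 = (8^2)^2 ≡ 13^2 = 169 ≡ 16 (mod 17)
8^5 = 8^4 · 8^1 ≡ 16 · 8 ≡ 9 (mod 17).

9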